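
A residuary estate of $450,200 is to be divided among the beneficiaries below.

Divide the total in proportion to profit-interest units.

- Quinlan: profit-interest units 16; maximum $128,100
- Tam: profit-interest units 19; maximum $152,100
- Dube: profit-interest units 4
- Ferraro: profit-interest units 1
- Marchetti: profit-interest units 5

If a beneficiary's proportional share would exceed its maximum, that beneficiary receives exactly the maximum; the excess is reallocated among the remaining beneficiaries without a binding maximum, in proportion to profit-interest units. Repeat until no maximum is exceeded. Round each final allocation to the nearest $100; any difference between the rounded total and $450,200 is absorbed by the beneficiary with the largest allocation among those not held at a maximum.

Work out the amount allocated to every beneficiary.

Total profit-interest units = 45.
Pro-rata shares before constraints: Quinlan 160,071.11; Tam 190,084.44; Dube 40,017.78; Ferraro 10,004.44; Marchetti 50,022.22.
Held at cap: Quinlan ($128,100), Tam ($152,100); residual $170,000 reallocated over remaining profit-interest units 10.
Remaining shares: Dube 68,000.00 → $68,000; Ferraro 17,000.00 → $17,000; Marchetti 85,000.00 → $85,000.

Quinlan: $128,100; Tam: $152,100; Dube: $68,000; Ferraro: $17,000; Marchetti: $85,000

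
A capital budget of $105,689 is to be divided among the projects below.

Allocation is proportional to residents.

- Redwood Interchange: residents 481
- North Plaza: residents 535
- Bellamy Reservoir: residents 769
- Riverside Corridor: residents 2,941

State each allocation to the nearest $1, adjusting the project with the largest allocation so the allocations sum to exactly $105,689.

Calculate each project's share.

Combined residents = 4,726.
Unrounded shares: Redwood Interchange 481/4,726 × $105,689 = 10,756.75; North Plaza 535/4,726 × $105,689 = 11,964.37; Bellamy Reservoir 769/4,726 × $105,689 = 17,197.38; Riverside Corridor 2,941/4,726 × $105,689 = 65,770.49.
At nearest $1: Redwood Interchange $10,757; North Plaza $11,964; Bellamy Reservoir $17,197; Riverside Corridor $65,770. Sum = $105,688.
Difference $105,689 − $105,688 = +$1 applied to largest allocation (Riverside Corridor): Riverside Corridor becomes $65,771.

Redwood Interchange: $10,757; North Plaza: $11,964; Bellamy Reservoir: $17,197; Riverside Corridor: $65,771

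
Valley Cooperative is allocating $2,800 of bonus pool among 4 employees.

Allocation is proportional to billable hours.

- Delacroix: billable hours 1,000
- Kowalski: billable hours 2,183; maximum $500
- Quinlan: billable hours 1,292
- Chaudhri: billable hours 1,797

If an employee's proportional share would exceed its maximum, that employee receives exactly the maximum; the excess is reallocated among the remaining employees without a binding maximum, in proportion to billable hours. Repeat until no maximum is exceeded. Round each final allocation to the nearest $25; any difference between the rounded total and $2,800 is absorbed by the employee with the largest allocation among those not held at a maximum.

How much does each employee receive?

Sum of billable hours: 6,272.
Pro-rata shares before constraints: Delacroix 446.43; Kowalski 974.55; Quinlan 576.79; Chaudhri 802.23.
Cap binds for Kowalski ($500); balance $2,300 reallocated over remaining billable hours 4,089.
Shares after redistribution: Delacroix 562.48 → $550; Quinlan 726.73 → $725; Chaudhri 1,010.79 → $1,000.
Rounding difference +$25 applied to Chaudhri → $1,025.

Delacroix: $550 · Kowalski: $500 · Quinlan: $725 · Chaudhri: $1,025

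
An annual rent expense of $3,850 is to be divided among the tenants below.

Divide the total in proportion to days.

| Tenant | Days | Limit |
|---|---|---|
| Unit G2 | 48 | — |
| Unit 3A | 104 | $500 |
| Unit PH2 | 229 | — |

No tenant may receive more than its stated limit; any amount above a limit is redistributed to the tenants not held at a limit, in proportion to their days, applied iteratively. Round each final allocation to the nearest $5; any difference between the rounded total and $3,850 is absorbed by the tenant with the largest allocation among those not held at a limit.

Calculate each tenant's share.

Unit G2: $580; Unit 3A: $500; Unit PH2: $2,770

Sum of days: 381.
Proportional shares (ignoring caps): Unit G2 485.04; Unit 3A 1,050.92; Unit PH2 2,314.04.
Capped: Unit 3A ($500); remaining pool $3,350 reallocated over remaining days 277.
Remaining shares: Unit G2 580.51 → $580; Unit PH2 2,769.49 → $2,770.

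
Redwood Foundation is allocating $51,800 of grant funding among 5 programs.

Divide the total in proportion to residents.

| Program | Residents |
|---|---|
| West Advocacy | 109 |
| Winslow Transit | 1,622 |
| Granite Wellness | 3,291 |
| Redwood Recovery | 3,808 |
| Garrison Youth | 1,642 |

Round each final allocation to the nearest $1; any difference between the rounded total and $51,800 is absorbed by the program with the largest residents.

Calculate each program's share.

West Advocacy: $539 · Winslow Transit: $8,023 · Granite Wellness: $16,279 · Redwood Recovery: $18,837 · Garrison Youth: $8,122

Total residents = 10,472.
Pro-rata amounts: West Advocacy 109/10,472 × $51,800 = 539.17; Winslow Transit 1,622/10,472 × $51,800 = 8,023.26; Granite Wellness 3,291/10,472 × $51,800 = 16,279.01; Redwood Recovery 3,808/10,472 × $51,800 = 18,836.36; Garrison Youth 1,642/10,472 × $51,800 = 8,122.19.
At nearest $1: West Advocacy $539; Winslow Transit $8,023; Granite Wellness $16,279; Redwood Recovery $18,836; Garrison Youth $8,122. Sum = $51,799.
Difference $51,800 − $51,799 = +$1 applied to largest residents (Redwood Recovery): Redwood Recovery becomes $18,837.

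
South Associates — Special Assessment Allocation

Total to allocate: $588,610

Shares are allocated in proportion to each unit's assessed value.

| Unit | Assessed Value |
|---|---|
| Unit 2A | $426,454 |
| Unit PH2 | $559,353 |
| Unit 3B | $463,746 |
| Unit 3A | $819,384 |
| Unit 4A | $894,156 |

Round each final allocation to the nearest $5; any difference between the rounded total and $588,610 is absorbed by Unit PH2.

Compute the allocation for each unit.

Combined assessed value = 3,163,093.
Unrounded shares: Unit 2A 426,454/3,163,093 × $588,610 = 79,357.48; Unit PH2 559,353/3,163,093 × $588,610 = 104,088.24; Unit 3B 463,746/3,163,093 × $588,610 = 86,297.03; Unit 3A 819,384/3,163,093 × $588,610 = 152,476.58; Unit 4A 894,156/3,163,093 × $588,610 = 166,390.67.
At nearest $5: Unit 2A $79,355; Unit PH2 $104,090; Unit 3B $86,295; Unit 3A $152,475; Unit 4A $166,390. Sum = $588,605.
Difference $588,610 − $588,605 = +$5 applied to Unit PH2: Unit PH2 becomes $104,095.

Unit 2A: $79,355 · Unit PH2: $104,095 · Unit 3B: $86,295 · Unit 3A: $152,475 · Unit 4A: $166,390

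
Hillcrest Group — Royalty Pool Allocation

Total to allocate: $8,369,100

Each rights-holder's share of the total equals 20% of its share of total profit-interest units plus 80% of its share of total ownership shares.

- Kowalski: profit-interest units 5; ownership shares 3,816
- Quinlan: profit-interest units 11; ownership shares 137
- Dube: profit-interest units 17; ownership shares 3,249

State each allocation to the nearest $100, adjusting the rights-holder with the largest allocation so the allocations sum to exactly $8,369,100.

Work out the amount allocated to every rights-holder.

Kowalski: $3,801,100 · Quinlan: $685,300 · Dube: $3,882,700

Totals — profit-interest units 33, ownership shares 7,202.
Composite weights (20% profit-interest units + 80% ownership shares): Kowalski 0.4542; Quinlan 0.0819; Dube 0.4639.
Pro-rata amounts: Kowalski 3,801,122.07; Quinlan 685,300.92; Dube 3,882,677.01.
After rounding ($100): Kowalski $3,801,100; Quinlan $685,300; Dube $3,882,700. Sum = $8,369,100.
Sum already equals the total — no adjustment.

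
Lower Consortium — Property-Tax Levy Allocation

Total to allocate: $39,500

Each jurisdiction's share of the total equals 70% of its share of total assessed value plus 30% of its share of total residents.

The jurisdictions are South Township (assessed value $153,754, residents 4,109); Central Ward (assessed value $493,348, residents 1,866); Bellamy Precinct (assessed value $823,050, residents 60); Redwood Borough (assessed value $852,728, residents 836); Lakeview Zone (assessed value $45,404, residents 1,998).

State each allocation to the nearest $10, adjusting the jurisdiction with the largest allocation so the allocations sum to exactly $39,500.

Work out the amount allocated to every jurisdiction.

South Township: $7,290 · Central Ward: $8,250 · Bellamy Precinct: $9,690 · Redwood Borough: $11,070 · Lakeview Zone: $3,200

Assessed value total 2,368,284; residents total 8,869.
Composite weights (70% assessed value + 30% residents): South Township 0.1844; Central Ward 0.2089; Bellamy Precinct 0.2453; Redwood Borough 0.2803; Lakeview Zone 0.0810.
Unrounded shares: South Township 7,285.19; Central Ward 8,253.09; Bellamy Precinct 9,689.37; Redwood Borough 11,072.69; Lakeview Zone 3,199.65.
At nearest $10: South Township $7,290; Central Ward $8,250; Bellamy Precinct $9,690; Redwood Borough $11,070; Lakeview Zone $3,200. Sum = $39,500.
Rounded total matches; no reconciliation needed.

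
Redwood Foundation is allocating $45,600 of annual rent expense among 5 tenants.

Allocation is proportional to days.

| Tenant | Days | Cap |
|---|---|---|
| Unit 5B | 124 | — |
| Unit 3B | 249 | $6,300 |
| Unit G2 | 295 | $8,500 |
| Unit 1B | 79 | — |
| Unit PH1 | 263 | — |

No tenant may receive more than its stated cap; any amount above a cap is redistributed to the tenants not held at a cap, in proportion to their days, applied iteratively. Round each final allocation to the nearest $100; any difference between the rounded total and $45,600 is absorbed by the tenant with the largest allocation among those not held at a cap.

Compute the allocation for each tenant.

Unit 5B: $8,200 · Unit 3B: $6,300 · Unit G2: $8,500 · Unit 1B: $5,200 · Unit PH1: $17,400

Days total: 1,010.
Proportional shares (ignoring caps): Unit 5B 5,598.42; Unit 3B 11,241.98; Unit G2 13,318.81; Unit 1B 3,566.73; Unit PH1 11,874.06.
Held at cap: Unit 3B ($6,300), Unit G2 ($8,500); remaining pool $30,800 reallocated over remaining days 466.
Shares after redistribution: Unit 5B 8,195.71 → $8,200; Unit 1B 5,221.46 → $5,200; Unit PH1 17,382.83 → $17,400.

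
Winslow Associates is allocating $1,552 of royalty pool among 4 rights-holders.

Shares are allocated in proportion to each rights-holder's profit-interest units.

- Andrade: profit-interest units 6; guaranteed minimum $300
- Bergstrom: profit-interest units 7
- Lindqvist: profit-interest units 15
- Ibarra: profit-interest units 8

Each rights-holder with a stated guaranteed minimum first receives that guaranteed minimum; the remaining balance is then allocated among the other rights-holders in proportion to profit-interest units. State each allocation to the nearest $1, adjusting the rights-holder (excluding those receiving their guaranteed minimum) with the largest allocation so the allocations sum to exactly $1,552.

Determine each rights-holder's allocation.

Minimums first: Andrade $300. Balance $1,252.
Balance split over remaining profit-interest units 30: Bergstrom 292.13 → $292; Lindqvist 626.00 → $626; Ibarra 333.87 → $334.

Andrade: $300 | Bergstrom: $292 | Lindqvist: $626 | Ibarra: $334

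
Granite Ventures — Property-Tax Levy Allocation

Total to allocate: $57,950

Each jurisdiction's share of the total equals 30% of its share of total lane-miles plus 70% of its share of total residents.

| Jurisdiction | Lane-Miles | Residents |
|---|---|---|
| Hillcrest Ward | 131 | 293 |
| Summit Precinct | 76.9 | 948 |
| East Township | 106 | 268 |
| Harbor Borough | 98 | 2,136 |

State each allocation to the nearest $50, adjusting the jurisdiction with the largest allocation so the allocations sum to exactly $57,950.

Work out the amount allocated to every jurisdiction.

Lane-miles total 411.9; residents total 3,645.
Combined weights (30% lane-miles + 70% residents): Hillcrest Ward 0.1517; Summit Precinct 0.2381; East Township 0.1287; Harbor Borough 0.4816.
Unrounded shares: Hillcrest Ward 8,789.88; Summit Precinct 13,795.95; East Township 7,456.48; Harbor Borough 27,907.69.
Rounded to nearest $50: Hillcrest Ward $8,800; Summit Precinct $13,800; East Township $7,450; Harbor Borough $27,900. Sum = $57,950.
Rounded total matches; no reconciliation needed.

Hillcrest Ward: $8,800 | Summit Precinct: $13,800 | East Township: $7,450 | Harbor Borough: $27,900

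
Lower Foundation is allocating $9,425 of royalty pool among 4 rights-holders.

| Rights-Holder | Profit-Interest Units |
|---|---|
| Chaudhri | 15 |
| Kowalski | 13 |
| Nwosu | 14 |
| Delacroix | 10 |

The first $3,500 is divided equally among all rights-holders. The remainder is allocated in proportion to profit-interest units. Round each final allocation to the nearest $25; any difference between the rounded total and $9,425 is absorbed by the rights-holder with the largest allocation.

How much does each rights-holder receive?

Chaudhri: $2,575 | Kowalski: $2,350 | Nwosu: $2,475 | Delacroix: $2,025

First tranche $3,500 split equally: $875 each.
Remainder $5,925 by profit-interest units (total 52): Chaudhri 1,709.13 → $1,700; Kowalski 1,481.25 → $1,475; Nwosu 1,595.19 → $1,600; Delacroix 1,139.42 → $1,150.
Totals: Chaudhri $875 + $1,700 = $2,575; Kowalski $875 + $1,475 = $2,350; Nwosu $875 + $1,600 = $2,475; Delacroix $875 + $1,150 = $2,025.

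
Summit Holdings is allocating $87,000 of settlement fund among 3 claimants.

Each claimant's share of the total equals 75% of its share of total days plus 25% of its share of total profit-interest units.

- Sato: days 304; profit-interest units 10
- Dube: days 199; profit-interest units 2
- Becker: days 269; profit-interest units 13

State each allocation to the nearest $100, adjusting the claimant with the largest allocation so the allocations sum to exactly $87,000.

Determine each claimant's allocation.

Sato: $34,400 | Dube: $18,600 | Becker: $34,000

Totals — days 772, profit-interest units 25.
Combined weights (75% days + 25% profit-interest units): Sato 0.3953; Dube 0.2133; Becker 0.3913.
Unrounded shares: Sato 34,394.30; Dube 18,559.62; Becker 34,046.08.
Rounded to nearest $100: Sato $34,400; Dube $18,600; Becker $34,000. Sum = $87,000.
Sum already equals the total — no adjustment.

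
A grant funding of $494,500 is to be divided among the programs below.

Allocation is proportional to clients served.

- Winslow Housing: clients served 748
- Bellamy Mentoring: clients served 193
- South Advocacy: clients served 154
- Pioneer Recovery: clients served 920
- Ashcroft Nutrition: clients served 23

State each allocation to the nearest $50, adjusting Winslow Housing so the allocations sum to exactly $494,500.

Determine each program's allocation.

Total clients served = 2,038.
Raw shares: Winslow Housing 748/2,038 × $494,500 = 181,494.60; Bellamy Mentoring 193/2,038 × $494,500 = 46,829.49; South Advocacy 154/2,038 × $494,500 = 37,366.54; Pioneer Recovery 920/2,038 × $494,500 = 223,228.66; Ashcroft Nutrition 23/2,038 × $494,500 = 5,580.72.
At nearest $50: Winslow Housing $181,500; Bellamy Mentoring $46,850; South Advocacy $37,350; Pioneer Recovery $223,250; Ashcroft Nutrition $5,600. Sum = $494,550.
Difference $494,500 − $494,550 = −$50 applied to Winslow Housing: Winslow Housing becomes $181,450.

Winslow Housing: $181,450; Bellamy Mentoring: $46,850; South Advocacy: $37,350; Pioneer Recovery: $223,250; Ashcroft Nutrition: $5,600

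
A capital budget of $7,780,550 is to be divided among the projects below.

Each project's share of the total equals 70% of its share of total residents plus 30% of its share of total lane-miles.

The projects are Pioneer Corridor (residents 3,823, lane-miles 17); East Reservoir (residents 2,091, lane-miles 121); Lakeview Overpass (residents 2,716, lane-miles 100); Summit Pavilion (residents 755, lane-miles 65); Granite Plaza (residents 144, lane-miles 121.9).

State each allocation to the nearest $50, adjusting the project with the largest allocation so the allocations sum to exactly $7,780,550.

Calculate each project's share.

Totals — residents 9,529, lane-miles 424.9.
Composite weights (70% residents + 30% lane-miles): Pioneer Corridor 0.2928; East Reservoir 0.2390; Lakeview Overpass 0.2701; Summit Pavilion 0.1014; Granite Plaza 0.0966.
Unrounded shares: Pioneer Corridor 2,278,458.35; East Reservoir 1,859,836.62; Lakeview Overpass 2,101,698.59; Summit Pavilion 788,600.95; Granite Plaza 751,955.49.
At nearest $50: Pioneer Corridor $2,278,450; East Reservoir $1,859,850; Lakeview Overpass $2,101,700; Summit Pavilion $788,600; Granite Plaza $751,950. Sum = $7,780,550.
Rounded total matches; no reconciliation needed.

Pioneer Corridor: $2,278,450 | East Reservoir: $1,859,850 | Lakeview Overpass: $2,101,700 | Summit Pavilion: $788,600 | Granite Plaza: $751,950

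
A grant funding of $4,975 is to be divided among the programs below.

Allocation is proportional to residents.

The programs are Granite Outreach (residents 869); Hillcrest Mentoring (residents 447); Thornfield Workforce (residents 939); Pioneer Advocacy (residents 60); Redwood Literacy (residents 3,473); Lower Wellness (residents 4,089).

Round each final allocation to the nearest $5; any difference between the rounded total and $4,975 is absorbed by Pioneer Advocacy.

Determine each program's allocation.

Granite Outreach: $440 | Hillcrest Mentoring: $225 | Thornfield Workforce: $475 | Pioneer Advocacy: $25 | Redwood Literacy: $1,750 | Lower Wellness: $2,060

Total residents = 9,877.
Proportional shares: Granite Outreach 869/9,877 × $4,975 = 437.71; Hillcrest Mentoring 447/9,877 × $4,975 = 225.15; Thornfield Workforce 939/9,877 × $4,975 = 472.97; Pioneer Advocacy 60/9,877 × $4,975 = 30.22; Redwood Literacy 3,473/9,877 × $4,975 = 1,749.33; Lower Wellness 4,089/9,877 × $4,975 = 2,059.61.
At nearest $5: Granite Outreach $440; Hillcrest Mentoring $225; Thornfield Workforce $475; Pioneer Advocacy $30; Redwood Literacy $1,750; Lower Wellness $2,060. Sum = $4,980.
Difference $4,975 − $4,980 = −$5 applied to Pioneer Advocacy: Pioneer Advocacy becomes $25.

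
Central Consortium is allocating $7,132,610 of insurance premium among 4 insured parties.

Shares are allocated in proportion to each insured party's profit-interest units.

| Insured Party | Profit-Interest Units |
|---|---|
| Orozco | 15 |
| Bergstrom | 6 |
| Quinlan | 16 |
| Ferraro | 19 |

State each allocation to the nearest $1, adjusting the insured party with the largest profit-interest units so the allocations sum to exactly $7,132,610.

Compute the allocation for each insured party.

Orozco: $1,910,521 | Bergstrom: $764,208 | Quinlan: $2,037,889 | Ferraro: $2,419,992

Combined profit-interest units = 15 + 6 + 16 + 19 = 56.
Pro-rata amounts: Orozco 1,910,520.54; Bergstrom 764,208.21; Quinlan 2,037,888.57; Ferraro 2,419,992.68.
Rounded to nearest $1: Orozco $1,910,521; Bergstrom $764,208; Quinlan $2,037,889; Ferraro $2,419,993. Sum = $7,132,611.
Difference $7,132,610 − $7,132,611 = −$1 applied to largest profit-interest units (Ferraro): Ferraro becomes $2,419,992.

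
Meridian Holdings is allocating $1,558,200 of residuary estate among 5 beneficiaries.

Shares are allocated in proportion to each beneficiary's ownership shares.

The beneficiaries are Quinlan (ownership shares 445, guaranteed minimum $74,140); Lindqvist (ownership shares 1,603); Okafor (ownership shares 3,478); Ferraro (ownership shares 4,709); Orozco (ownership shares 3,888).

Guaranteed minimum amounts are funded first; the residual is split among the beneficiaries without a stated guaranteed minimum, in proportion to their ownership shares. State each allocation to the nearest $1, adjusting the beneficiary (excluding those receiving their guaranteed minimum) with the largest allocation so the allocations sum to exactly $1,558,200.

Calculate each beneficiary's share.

Quinlan: $74,140 | Lindqvist: $173,925 | Okafor: $377,362 | Ferraro: $510,926 | Orozco: $421,847

Fund the minimums — Quinlan $74,140. Remaining pool $1,484,060.
Remaining pool split over remaining ownership shares 13,678: Lindqvist 173,925.15 → $173,925; Okafor 377,362.24 → $377,362; Ferraro 510,925.47 → $510,925; Orozco 421,847.15 → $421,847.
Rounding difference +$1 applied to Ferraro → $510,926.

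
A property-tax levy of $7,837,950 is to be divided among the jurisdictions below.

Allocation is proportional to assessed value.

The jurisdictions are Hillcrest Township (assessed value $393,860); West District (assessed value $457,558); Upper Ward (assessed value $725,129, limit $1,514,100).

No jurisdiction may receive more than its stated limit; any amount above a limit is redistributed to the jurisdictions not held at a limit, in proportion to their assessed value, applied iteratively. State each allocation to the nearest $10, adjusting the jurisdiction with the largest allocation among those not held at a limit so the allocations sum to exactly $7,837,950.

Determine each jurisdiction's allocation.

Hillcrest Township: $2,925,370; West District: $3,398,480; Upper Ward: $1,514,100

Combined assessed value = 1,576,547.
Unconstrained shares: Hillcrest Township 1,958,111.61; West District 2,274,792.14; Upper Ward 3,605,046.25.
Capped: Upper Ward ($1,514,100); balance $6,323,850 reallocated over remaining assessed value 851,418.
Redistributed shares: Hillcrest Township 2,925,368.69 → $2,925,370; West District 3,398,481.31 → $3,398,480.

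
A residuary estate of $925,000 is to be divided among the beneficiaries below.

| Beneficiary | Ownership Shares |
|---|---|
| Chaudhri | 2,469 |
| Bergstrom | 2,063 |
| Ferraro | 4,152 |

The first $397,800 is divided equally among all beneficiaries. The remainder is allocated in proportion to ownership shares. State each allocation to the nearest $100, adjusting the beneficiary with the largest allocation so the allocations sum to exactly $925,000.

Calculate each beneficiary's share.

Chaudhri: $282,500; Bergstrom: $257,800; Ferraro: $384,700

First tranche $397,800 split equally: $132,600 each.
Remainder $527,200 by ownership shares (total 8,684): Chaudhri 149,891.39 → $149,900; Bergstrom 125,243.39 → $125,200; Ferraro 252,065.22 → $252,100.
Totals: Chaudhri $132,600 + $149,900 = $282,500; Bergstrom $132,600 + $125,200 = $257,800; Ferraro $132,600 + $252,100 = $384,700.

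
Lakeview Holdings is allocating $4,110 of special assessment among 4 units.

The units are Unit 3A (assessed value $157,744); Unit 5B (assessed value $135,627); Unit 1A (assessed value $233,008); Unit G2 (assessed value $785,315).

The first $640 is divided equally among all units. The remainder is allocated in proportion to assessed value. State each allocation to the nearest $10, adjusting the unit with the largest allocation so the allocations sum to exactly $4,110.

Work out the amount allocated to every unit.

Unit 3A: $580 · Unit 5B: $520 · Unit 1A: $780 · Unit G2: $2,230

First tranche $640 split equally: $160 each.
Remainder $3,470 by assessed value (total 1,311,694): Unit 3A 417.30 → $420; Unit 5B 358.79 → $360; Unit 1A 616.41 → $620; Unit G2 2,077.50 → $2,080.
Rounding difference −$10 on remainder applied to Unit G2.
Totals: Unit 3A $160 + $420 = $580; Unit 5B $160 + $360 = $520; Unit 1A $160 + $620 = $780; Unit G2 $160 + $2,070 = $2,230.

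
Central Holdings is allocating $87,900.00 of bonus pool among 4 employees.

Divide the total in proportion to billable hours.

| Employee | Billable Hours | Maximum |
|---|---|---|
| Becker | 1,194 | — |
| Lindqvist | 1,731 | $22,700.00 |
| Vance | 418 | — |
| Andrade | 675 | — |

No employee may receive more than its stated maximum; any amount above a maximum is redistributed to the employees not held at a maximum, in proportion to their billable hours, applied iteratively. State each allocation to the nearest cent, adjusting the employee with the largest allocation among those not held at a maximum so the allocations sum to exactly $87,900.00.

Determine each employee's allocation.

Combined billable hours = 4,018.
Proportional shares (ignoring caps): Becker 26,120.6073; Lindqvist 37,868.3176; Vance 9,144.4002; Andrade 14,766.67496.
Held at cap: Lindqvist ($22,700.00); balance $65,200.00 reallocated over remaining billable hours 2,287.
Shares after redistribution: Becker 34,039.7027 → $34,039.70; Vance 11,916.7468 → $11,916.75; Andrade 19,243.5505 → $19,243.55.

Becker: $34,039.70 | Lindqvist: $22,700.00 | Vance: $11,916.75 | Andrade: $19,243.55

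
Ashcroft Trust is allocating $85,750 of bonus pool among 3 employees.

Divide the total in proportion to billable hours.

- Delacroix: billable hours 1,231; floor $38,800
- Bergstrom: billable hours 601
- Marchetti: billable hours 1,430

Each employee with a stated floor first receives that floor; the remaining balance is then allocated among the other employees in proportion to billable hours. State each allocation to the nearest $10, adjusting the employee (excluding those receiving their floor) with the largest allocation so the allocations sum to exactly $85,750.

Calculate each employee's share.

Delacroix: $38,800 · Bergstrom: $13,890 · Marchetti: $33,060

Fund the minimums — Delacroix $38,800. Balance $46,950.
Balance split over remaining billable hours 2,031: Bergstrom 13,893.13 → $13,890; Marchetti 33,056.87 → $33,060.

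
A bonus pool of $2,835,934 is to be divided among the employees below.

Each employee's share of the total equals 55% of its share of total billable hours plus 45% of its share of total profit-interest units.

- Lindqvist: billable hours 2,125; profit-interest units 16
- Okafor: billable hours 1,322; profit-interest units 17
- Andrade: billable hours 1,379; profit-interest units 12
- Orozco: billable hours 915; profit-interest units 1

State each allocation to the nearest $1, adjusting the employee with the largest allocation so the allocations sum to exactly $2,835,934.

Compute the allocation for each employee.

Lindqvist: $1,021,224; Okafor: $830,800; Andrade: $707,572; Orozco: $276,338

Totals — billable hours 5,741, profit-interest units 46.
Blended shares (55% billable hours + 45% profit-interest units): Lindqvist 0.3601; Okafor 0.2930; Andrade 0.2495; Orozco 0.0974.
Pro-rata amounts: Lindqvist 1,021,223.39; Okafor 830,800.36; Andrade 707,572.44; Orozco 276,337.81.
At nearest $1: Lindqvist $1,021,223; Okafor $830,800; Andrade $707,572; Orozco $276,338. Sum = $2,835,933.
Difference $2,835,934 − $2,835,933 = +$1 applied to largest allocation (Lindqvist): Lindqvist becomes $1,021,224.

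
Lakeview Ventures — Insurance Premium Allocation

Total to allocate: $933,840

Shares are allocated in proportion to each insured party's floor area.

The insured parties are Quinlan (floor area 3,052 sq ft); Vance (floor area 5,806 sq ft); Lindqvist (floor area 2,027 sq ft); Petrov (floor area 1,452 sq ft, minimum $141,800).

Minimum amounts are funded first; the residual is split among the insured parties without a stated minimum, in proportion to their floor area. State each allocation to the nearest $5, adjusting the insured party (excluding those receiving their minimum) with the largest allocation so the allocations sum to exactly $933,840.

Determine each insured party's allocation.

Minimums first: Petrov $141,800. Residual $792,040.
Residual split over remaining floor area 10,885: Quinlan 222,076.81 → $222,075; Vance 422,469.84 → $422,470; Lindqvist 147,493.35 → $147,495.

Quinlan: $222,075 · Vance: $422,470 · Lindqvist: $147,495 · Petrov: $141,800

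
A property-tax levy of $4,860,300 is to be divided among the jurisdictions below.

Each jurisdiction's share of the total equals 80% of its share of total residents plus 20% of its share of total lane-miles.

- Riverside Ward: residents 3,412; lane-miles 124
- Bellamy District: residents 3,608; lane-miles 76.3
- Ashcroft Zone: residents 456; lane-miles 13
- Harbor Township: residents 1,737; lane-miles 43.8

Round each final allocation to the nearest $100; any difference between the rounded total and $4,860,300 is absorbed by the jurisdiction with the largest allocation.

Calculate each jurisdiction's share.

Riverside Ward: $1,908,800 | Bellamy District: $1,811,200 | Ashcroft Zone: $241,600 | Harbor Township: $898,700

Residents total 9,213; lane-miles total 257.1.
Composite weights (80% residents + 20% lane-miles): Riverside Ward 0.3927; Bellamy District 0.3727; Ashcroft Zone 0.0497; Harbor Township 0.1849.
Proportional shares: Riverside Ward 1,908,822.17; Bellamy District 1,811,194.52; Ashcroft Zone 241,600.75; Harbor Township 898,682.56.
At nearest $100: Riverside Ward $1,908,800; Bellamy District $1,811,200; Ashcroft Zone $241,600; Harbor Township $898,700. Sum = $4,860,300.
Rounded total matches; no reconciliation needed.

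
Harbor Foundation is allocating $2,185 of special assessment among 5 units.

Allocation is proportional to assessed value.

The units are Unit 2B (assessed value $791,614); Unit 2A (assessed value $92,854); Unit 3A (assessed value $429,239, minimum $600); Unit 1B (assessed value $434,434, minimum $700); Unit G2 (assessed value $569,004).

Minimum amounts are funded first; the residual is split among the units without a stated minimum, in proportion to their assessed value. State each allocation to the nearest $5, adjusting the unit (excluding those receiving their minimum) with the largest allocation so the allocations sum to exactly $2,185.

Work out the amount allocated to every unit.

Minimums first: Unit 3A $600; Unit 1B $700. Remaining pool $885.
Remaining pool split over remaining assessed value 1,453,472: Unit 2B 482.00 → $480; Unit 2A 56.54 → $55; Unit G2 346.46 → $345.
Rounding difference +$5 applied to Unit 2B → $485.

Unit 2B: $485; Unit 2A: $55; Unit 3A: $600; Unit 1B: $700; Unit G2: $345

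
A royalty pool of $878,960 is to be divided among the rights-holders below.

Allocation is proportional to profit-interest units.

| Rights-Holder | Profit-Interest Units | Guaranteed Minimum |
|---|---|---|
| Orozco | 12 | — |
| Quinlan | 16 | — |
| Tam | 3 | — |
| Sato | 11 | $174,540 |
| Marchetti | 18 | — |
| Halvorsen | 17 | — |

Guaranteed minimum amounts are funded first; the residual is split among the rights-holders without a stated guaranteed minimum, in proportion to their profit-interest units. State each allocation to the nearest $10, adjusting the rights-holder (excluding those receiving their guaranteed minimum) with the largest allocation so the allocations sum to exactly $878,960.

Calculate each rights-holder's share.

Guaranteed amounts: Sato $174,540. Residual $704,420.
Residual split over remaining profit-interest units 66: Orozco 128,076.36 → $128,080; Quinlan 170,768.48 → $170,770; Tam 32,019.09 → $32,020; Marchetti 192,114.55 → $192,110; Halvorsen 181,441.52 → $181,440.

Orozco: $128,080 · Quinlan: $170,770 · Tam: $32,020 · Sato: $174,540 · Marchetti: $192,110 · Halvorsen: $181,440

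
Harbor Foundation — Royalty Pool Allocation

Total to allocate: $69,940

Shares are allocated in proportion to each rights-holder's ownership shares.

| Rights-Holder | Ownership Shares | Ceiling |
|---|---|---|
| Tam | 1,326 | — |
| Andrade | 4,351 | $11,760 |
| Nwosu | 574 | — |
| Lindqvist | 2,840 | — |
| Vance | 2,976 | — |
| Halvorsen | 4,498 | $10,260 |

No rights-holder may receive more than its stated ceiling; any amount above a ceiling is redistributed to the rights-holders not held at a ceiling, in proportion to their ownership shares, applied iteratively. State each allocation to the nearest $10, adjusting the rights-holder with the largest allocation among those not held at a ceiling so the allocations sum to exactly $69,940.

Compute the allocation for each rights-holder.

Tam: $8,240; Andrade: $11,760; Nwosu: $3,560; Lindqvist: $17,640; Vance: $18,480; Halvorsen: $10,260

Sum of ownership shares: 16,565.
Proportional shares (ignoring caps): Tam 5,598.58; Andrade 18,370.60; Nwosu 2,423.52; Lindqvist 11,990.92; Vance 12,565.13; Halvorsen 18,991.25.
Held at cap: Andrade ($11,760), Halvorsen ($10,260); residual $47,920 reallocated over remaining ownership shares 7,716.
Shares after redistribution: Tam 8,235.09 → $8,240; Nwosu 3,564.81 → $3,560; Lindqvist 17,637.74 → $17,640; Vance 18,482.36 → $18,480.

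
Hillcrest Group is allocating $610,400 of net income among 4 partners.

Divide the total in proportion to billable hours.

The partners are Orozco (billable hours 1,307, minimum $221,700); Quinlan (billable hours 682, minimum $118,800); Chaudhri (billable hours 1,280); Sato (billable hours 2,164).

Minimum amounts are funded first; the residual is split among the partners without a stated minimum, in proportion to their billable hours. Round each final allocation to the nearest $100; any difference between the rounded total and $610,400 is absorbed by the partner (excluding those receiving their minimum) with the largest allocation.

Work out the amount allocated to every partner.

Orozco: $221,700; Quinlan: $118,800; Chaudhri: $100,300; Sato: $169,600

Fund the minimums — Orozco $221,700; Quinlan $118,800. Residual $269,900.
Residual split over remaining billable hours 3,444: Chaudhri 100,311.27 → $100,300; Sato 169,588.73 → $169,600.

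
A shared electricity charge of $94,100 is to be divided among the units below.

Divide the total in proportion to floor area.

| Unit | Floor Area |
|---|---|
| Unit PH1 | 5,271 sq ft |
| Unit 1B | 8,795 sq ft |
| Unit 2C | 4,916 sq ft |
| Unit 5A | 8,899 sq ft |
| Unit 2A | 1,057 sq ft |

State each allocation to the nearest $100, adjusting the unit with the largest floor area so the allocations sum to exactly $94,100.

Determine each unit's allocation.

Combined floor area = 28,938.
Raw shares: Unit PH1 5,271/28,938 × $94,100 = 17,140.13; Unit 1B 8,795/28,938 × $94,100 = 28,599.40; Unit 2C 4,916/28,938 × $94,100 = 15,985.75; Unit 5A 8,899/28,938 × $94,100 = 28,937.59; Unit 2A 1,057/28,938 × $94,100 = 3,437.13.
At nearest $100: Unit PH1 $17,100; Unit 1B $28,600; Unit 2C $16,000; Unit 5A $28,900; Unit 2A $3,400. Sum = $94,000.
Difference $94,100 − $94,000 = +$100 applied to largest floor area (Unit 5A): Unit 5A becomes $29,000.

Unit PH1: $17,100; Unit 1B: $28,600; Unit 2C: $16,000; Unit 5A: $29,000; Unit 2A: $3,400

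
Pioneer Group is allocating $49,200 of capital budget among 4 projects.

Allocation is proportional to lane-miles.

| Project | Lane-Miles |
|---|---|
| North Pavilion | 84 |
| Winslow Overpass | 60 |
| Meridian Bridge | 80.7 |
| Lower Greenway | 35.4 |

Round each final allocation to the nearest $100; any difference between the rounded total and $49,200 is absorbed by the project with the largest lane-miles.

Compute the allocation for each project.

Sum of lane-miles: 84 + 60 + 80.7 + 35.4 = 260.1.
Proportional shares: North Pavilion 15,889.27; Winslow Overpass 11,349.48; Meridian Bridge 15,265.05; Lower Greenway 6,696.19.
Rounded to nearest $100: North Pavilion $15,900; Winslow Overpass $11,300; Meridian Bridge $15,300; Lower Greenway $6,700. Sum = $49,200.
Sum already equals the total — no adjustment.

North Pavilion: $15,900 · Winslow Overpass: $11,300 · Meridian Bridge: $15,300 · Lower Greenway: $6,700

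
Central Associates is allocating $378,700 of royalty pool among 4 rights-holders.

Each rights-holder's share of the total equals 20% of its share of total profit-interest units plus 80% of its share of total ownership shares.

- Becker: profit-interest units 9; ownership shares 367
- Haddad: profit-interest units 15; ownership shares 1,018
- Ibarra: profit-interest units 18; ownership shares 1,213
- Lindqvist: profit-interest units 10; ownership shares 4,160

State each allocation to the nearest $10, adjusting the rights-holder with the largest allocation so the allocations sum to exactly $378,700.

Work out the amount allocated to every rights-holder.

Profit-interest units total 52; ownership shares total 6,758.
Combined weights (20% profit-interest units + 80% ownership shares): Becker 0.0781; Haddad 0.1782; Ibarra 0.2128; Lindqvist 0.5309.
Unrounded shares: Becker 29,561.39; Haddad 67,484.85; Ibarra 80,596.28; Lindqvist 201,057.48.
At nearest $10: Becker $29,560; Haddad $67,480; Ibarra $80,600; Lindqvist $201,060. Sum = $378,700.
Rounded total matches; no reconciliation needed.

Becker: $29,560 | Haddad: $67,480 | Ibarra: $80,600 | Lindqvist: $201,060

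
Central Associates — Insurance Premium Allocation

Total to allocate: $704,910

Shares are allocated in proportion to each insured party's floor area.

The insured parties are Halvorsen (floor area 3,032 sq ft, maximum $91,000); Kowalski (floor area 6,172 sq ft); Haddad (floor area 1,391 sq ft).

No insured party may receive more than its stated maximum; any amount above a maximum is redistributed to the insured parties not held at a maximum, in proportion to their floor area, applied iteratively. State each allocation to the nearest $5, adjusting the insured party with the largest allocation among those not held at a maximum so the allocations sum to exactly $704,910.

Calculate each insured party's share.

Floor area total: 10,595.
Unconstrained shares: Halvorsen 201,726.01; Kowalski 410,637.52; Haddad 92,546.47.
Cap binds for Halvorsen ($91,000); remaining pool $613,910 reallocated over remaining floor area 7,563.
Shares after redistribution: Kowalski 500,998.61 → $501,000; Haddad 112,911.39 → $112,910.

Halvorsen: $91,000 · Kowalski: $501,000 · Haddad: $112,910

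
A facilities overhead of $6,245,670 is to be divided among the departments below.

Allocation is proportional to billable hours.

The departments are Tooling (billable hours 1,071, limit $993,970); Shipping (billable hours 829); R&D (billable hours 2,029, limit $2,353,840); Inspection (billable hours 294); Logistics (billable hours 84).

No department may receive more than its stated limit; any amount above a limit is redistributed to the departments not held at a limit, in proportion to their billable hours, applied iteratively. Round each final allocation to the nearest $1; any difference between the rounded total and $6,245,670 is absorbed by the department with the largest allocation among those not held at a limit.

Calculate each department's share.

Combined billable hours = 4,307.
Unconstrained shares: Tooling 1,553,079.31; Shipping 1,202,150.09; R&D 2,942,294.97; Inspection 426,335.496; Logistics 121,810.14.
Cap binds for Tooling ($993,970), R&D ($2,353,840); residual $2,897,860 reallocated over remaining billable hours 1,207.
Shares after redistribution: Shipping 1,990,328.04 → $1,990,328; Inspection 705,858.19 → $705,858; Logistics 201,673.77 → $201,674.

Tooling: $993,970 | Shipping: $1,990,328 | R&D: $2,353,840 | Inspection: $705,858 | Logistics: $201,674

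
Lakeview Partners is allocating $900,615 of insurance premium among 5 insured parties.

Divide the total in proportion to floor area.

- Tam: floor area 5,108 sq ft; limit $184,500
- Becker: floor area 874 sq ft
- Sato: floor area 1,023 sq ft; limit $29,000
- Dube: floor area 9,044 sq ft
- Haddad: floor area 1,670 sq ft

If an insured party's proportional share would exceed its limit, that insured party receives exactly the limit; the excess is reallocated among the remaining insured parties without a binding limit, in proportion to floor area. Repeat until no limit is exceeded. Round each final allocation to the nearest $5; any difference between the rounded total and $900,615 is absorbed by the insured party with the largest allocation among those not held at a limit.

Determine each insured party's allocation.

Tam: $184,500; Becker: $51,825; Sato: $29,000; Dube: $536,265; Haddad: $99,025

Floor area total: 17,719.
Proportional shares (ignoring caps): Tam 259,627.60; Becker 44,423.36; Sato 51,996.68; Dube 459,685.20; Haddad 84,882.16.
Capped: Tam ($184,500), Sato ($29,000); balance $687,115 reallocated over remaining floor area 11,588.
Redistributed shares: Becker 51,824.17 → $51,825; Dube 536,267.52 → $536,270; Haddad 99,023.30 → $99,025.
Rounding difference −$5 applied to Dube → $536,265.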